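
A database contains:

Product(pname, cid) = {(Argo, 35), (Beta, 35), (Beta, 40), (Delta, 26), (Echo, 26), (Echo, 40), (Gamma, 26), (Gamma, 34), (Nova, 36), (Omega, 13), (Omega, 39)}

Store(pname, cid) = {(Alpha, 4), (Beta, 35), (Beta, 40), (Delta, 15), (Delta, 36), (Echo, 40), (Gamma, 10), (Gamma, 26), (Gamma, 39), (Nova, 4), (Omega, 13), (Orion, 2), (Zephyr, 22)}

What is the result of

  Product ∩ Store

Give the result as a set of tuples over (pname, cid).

{(Beta, 35), (Beta, 40), (Echo, 40), (Gamma, 26), (Omega, 13)}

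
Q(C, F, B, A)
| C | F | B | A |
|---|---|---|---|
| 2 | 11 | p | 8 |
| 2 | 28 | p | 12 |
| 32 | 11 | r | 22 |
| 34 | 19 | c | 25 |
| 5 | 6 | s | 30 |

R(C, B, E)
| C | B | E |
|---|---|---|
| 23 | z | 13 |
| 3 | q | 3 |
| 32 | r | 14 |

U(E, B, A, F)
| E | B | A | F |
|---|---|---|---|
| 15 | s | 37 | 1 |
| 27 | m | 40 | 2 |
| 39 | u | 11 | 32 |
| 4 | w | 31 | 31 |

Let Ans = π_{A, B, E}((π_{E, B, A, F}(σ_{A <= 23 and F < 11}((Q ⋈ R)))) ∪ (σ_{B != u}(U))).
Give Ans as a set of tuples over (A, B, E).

Joining Q and R on C, B yields {(32, 11, r, 22, 14)}.
Filtering on A <= 23 and F < 11 leaves {}.
Keep only column(s) E, B, A, F: {}
Filtering on B != u leaves {(15, s, 37, 1), (27, m, 40, 2), (4, w, 31, 31)}.
Set union of the two operands is {(15, s, 37, 1), (27, m, 40, 2), (4, w, 31, 31)}.
Keep only column(s) A, B, E: {(31, w, 4), (37, s, 15), (40, m, 27)}

{(31, w, 4), (37, s, 15), (40, m, 27)}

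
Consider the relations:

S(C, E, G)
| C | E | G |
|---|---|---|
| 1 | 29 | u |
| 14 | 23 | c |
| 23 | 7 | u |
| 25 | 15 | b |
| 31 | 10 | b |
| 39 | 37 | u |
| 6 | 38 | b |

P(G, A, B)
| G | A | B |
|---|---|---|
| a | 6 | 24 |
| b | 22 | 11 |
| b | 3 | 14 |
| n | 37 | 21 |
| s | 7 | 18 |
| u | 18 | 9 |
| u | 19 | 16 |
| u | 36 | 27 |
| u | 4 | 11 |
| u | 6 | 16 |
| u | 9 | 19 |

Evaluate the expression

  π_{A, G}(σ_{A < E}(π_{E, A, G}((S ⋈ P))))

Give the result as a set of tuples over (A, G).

Joining S and P on G yields {(1, 29, u, 18, 9), (1, 29, u, 19, 16), (1, 29, u, 36, 27), (1, 29, u, 4, 11), (1, 29, u, 6, 16), (1, 29, u, 9, 19), (23, 7, u, 18, 9), (23, 7, u, 19, 16), (23, 7, u, 36, 27), (23, 7, u, 4, 11), (23, 7, u, 6, 16), (23, 7, u, 9, 19), (25, 15, b, 22, 11), (25, 15, b, 3, 14), (31, 10, b, 22, 11), (31, 10, b, 3, 14), (39, 37, u, 18, 9), (39, 37, u, 19, 16), (39, 37, u, 36, 27), (39, 37, u, 4, 11), (39, 37, u, 6, 16), (39, 37, u, 9, 19), (6, 38, b, 22, 11), (6, 38, b, 3, 14)}.
π_{E, A, G} gives {(10, 22, b), (10, 3, b), (15, 22, b), (15, 3, b), (29, 18, u), (29, 19, u), (29, 36, u), (29, 4, u), (29, 6, u), (29, 9, u), (37, 18, u), (37, 19, u), (37, 36, u), (37, 4, u), (37, 6, u), (37, 9, u), (38, 22, b), (38, 3, b), (7, 18, u), (7, 19, u), (7, 36, u), (7, 4, u), (7, 6, u), (7, 9, u)}.
Selection A < E: {(10, 3, b), (15, 3, b), (29, 18, u), (29, 19, u), (29, 4, u), (29, 6, u), (29, 9, u), (37, 18, u), (37, 19, u), (37, 36, u), (37, 4, u), (37, 6, u), (37, 9, u), (38, 22, b), (38, 3, b), (7, 4, u), (7, 6, u)}
π_{A, G} gives {(18, u), (19, u), (22, b), (3, b), (36, u), (4, u), (6, u), (9, u)} (9 duplicate(s) eliminated).

{(18, u), (19, u), (22, b), (3, b), (36, u), (4, u), (6, u), (9, u)}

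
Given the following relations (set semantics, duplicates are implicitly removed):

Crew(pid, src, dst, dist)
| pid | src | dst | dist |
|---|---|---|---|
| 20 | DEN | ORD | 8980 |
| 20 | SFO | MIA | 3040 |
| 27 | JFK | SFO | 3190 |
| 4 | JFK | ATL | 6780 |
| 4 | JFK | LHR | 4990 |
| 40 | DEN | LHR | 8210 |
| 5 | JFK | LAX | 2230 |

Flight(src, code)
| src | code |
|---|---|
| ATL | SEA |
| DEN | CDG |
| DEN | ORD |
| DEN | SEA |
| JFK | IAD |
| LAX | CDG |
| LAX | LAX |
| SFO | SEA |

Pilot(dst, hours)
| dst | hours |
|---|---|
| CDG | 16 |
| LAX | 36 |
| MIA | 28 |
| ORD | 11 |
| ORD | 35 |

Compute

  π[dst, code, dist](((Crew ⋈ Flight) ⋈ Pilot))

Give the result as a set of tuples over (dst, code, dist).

{(LAX, IAD, 2230), (MIA, SEA, 3040), (ORD, CDG, 8980), (ORD, ORD, 8980), (ORD, SEA, 8980)}

Crew ⋈ Flight (natural join on src): {(20, DEN, ORD, 8980, CDG), (20, DEN, ORD, 8980, ORD), (20, DEN, ORD, 8980, SEA), (20, SFO, MIA, 3040, SEA), (27, JFK, SFO, 3190, IAD), (4, JFK, ATL, 6780, IAD), (4, JFK, LHR, 4990, IAD), (40, DEN, LHR, 8210, CDG), (40, DEN, LHR, 8210, ORD), (40, DEN, LHR, 8210, SEA), (5, JFK, LAX, 2230, IAD)}
(Crew ⋈ Flight) ⋈ Pilot (natural join on dst): {(20, DEN, ORD, 8980, CDG, 11), (20, DEN, ORD, 8980, CDG, 35), (20, DEN, ORD, 8980, ORD, 11), (20, DEN, ORD, 8980, ORD, 35), (20, DEN, ORD, 8980, SEA, 11), (20, DEN, ORD, 8980, SEA, 35), (20, SFO, MIA, 3040, SEA, 28), (5, JFK, LAX, 2230, IAD, 36)}
π_{dst, code, dist} gives {(LAX, IAD, 2230), (MIA, SEA, 3040), (ORD, CDG, 8980), (ORD, ORD, 8980), (ORD, SEA, 8980)} (3 duplicate(s) eliminated).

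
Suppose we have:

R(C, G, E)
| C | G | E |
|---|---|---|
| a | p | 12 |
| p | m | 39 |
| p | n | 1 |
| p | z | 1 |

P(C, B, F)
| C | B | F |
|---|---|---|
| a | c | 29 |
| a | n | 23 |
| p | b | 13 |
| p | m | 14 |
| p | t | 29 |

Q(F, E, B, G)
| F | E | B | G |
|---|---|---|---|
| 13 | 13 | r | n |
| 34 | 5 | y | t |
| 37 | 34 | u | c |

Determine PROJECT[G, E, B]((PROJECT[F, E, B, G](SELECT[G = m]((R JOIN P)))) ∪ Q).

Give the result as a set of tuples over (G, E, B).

Natural join on C: {(a, p, 12, c, 29), (a, p, 12, n, 23), (p, m, 39, b, 13), (p, m, 39, m, 14), (p, m, 39, t, 29), (p, n, 1, b, 13), (p, n, 1, m, 14), (p, n, 1, t, 29), (p, z, 1, b, 13), (p, z, 1, m, 14), (p, z, 1, t, 29)}
Filtering on G = m leaves {(p, m, 39, b, 13), (p, m, 39, m, 14), (p, m, 39, t, 29)}.
Projecting to F, E, B, G: {(13, 39, b, m), (14, 39, m, m), (29, 39, t, m)}
Set union of the two operands is {(13, 13, r, n), (13, 39, b, m), (14, 39, m, m), (29, 39, t, m), (34, 5, y, t), (37, 34, u, c)}.
Projecting to G, E, B: {(c, 34, u), (m, 39, b), (m, 39, m), (m, 39, t), (n, 13, r), (t, 5, y)}

{(c, 34, u), (m, 39, b), (m, 39, m), (m, 39, t), (n, 13, r), (t, 5, y)}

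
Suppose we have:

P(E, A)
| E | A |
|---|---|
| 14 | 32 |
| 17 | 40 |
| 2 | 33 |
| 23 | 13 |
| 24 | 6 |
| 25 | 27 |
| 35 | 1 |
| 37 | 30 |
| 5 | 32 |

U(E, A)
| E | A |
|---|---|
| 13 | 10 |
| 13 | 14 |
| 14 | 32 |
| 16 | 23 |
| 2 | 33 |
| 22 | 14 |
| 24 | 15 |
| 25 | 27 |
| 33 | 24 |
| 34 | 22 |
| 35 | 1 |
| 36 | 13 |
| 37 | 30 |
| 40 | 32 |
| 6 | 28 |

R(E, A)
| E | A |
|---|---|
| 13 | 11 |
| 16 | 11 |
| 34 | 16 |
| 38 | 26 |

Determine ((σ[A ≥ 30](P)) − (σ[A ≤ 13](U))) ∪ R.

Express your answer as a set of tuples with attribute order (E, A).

Selection A ≥ 30: {(14, 32), (17, 40), (2, 33), (37, 30), (5, 32)}
Selection A ≤ 13: {(13, 10), (35, 1), (36, 13)}
Difference: {(14, 32), (17, 40), (2, 33), (37, 30), (5, 32)} with {(13, 10), (35, 1), (36, 13)} → {(14, 32), (17, 40), (2, 33), (37, 30), (5, 32)}
Union: {(14, 32), (17, 40), (2, 33), (37, 30), (5, 32)} with {(13, 11), (16, 11), (34, 16), (38, 26)} → {(13, 11), (14, 32), (16, 11), (17, 40), (2, 33), (34, 16), (37, 30), (38, 26), (5, 32)}

{(13, 11), (14, 32), (16, 11), (17, 40), (2, 33), (34, 16), (37, 30), (38, 26), (5, 32)}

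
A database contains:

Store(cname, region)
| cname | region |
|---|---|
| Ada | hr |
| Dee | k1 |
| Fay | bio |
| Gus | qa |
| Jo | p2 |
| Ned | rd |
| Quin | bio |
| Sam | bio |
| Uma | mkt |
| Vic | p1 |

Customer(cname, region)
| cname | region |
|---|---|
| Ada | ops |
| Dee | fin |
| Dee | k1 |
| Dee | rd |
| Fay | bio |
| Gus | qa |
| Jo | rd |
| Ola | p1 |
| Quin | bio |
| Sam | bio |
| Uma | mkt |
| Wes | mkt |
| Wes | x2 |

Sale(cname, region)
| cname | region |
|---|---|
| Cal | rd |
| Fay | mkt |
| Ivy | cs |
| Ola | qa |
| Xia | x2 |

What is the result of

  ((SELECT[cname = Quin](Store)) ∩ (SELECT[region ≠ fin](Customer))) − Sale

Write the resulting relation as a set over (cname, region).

{(Quin, bio)}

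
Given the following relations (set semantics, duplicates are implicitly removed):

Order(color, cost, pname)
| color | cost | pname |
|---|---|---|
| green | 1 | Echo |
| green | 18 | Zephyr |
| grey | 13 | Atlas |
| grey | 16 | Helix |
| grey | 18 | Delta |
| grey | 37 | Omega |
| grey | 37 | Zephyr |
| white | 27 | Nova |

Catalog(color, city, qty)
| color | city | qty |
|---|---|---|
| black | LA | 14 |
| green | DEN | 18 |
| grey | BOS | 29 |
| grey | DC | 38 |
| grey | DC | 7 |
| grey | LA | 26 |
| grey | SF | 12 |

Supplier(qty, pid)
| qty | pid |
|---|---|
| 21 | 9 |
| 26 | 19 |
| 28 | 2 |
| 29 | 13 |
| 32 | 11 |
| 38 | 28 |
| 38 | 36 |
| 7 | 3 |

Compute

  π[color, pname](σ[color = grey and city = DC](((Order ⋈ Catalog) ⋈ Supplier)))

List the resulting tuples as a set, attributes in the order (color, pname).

Natural join on color: {(green, 1, Echo, DEN, 18), (green, 18, Zephyr, DEN, 18), (grey, 13, Atlas, BOS, 29), (grey, 13, Atlas, DC, 38), (grey, 13, Atlas, DC, 7), (grey, 13, Atlas, LA, 26), (grey, 13, Atlas, SF, 12), (grey, 16, Helix, BOS, 29), (grey, 16, Helix, DC, 38), (grey, 16, Helix, DC, 7), (grey, 16, Helix, LA, 26), (grey, 16, Helix, SF, 12), (grey, 18, Delta, BOS, 29), (grey, 18, Delta, DC, 38), (grey, 18, Delta, DC, 7), (grey, 18, Delta, LA, 26), (grey, 18, Delta, SF, 12), (grey, 37, Omega, BOS, 29), (grey, 37, Omega, DC, 38), (grey, 37, Omega, DC, 7), (grey, 37, Omega, LA, 26), (grey, 37, Omega, SF, 12), (grey, 37, Zephyr, BOS, 29), (grey, 37, Zephyr, DC, 38), (grey, 37, Zephyr, DC, 7), (grey, 37, Zephyr, LA, 26), (grey, 37, Zephyr, SF, 12)}
Natural join on qty: {(grey, 13, Atlas, BOS, 29, 13), (grey, 13, Atlas, DC, 38, 28), (grey, 13, Atlas, DC, 38, 36), (grey, 13, Atlas, DC, 7, 3), (grey, 13, Atlas, LA, 26, 19), (grey, 16, Helix, BOS, 29, 13), (grey, 16, Helix, DC, 38, 28), (grey, 16, Helix, DC, 38, 36), (grey, 16, Helix, DC, 7, 3), (grey, 16, Helix, LA, 26, 19), (grey, 18, Delta, BOS, 29, 13), (grey, 18, Delta, DC, 38, 28), (grey, 18, Delta, DC, 38, 36), (grey, 18, Delta, DC, 7, 3), (grey, 18, Delta, LA, 26, 19), (grey, 37, Omega, BOS, 29, 13), (grey, 37, Omega, DC, 38, 28), (grey, 37, Omega, DC, 38, 36), (grey, 37, Omega, DC, 7, 3), (grey, 37, Omega, LA, 26, 19), (grey, 37, Zephyr, BOS, 29, 13), (grey, 37, Zephyr, DC, 38, 28), (grey, 37, Zephyr, DC, 38, 36), (grey, 37, Zephyr, DC, 7, 3), (grey, 37, Zephyr, LA, 26, 19)}
Selection color = grey and city = DC: {(grey, 13, Atlas, DC, 38, 28), (grey, 13, Atlas, DC, 38, 36), (grey, 13, Atlas, DC, 7, 3), (grey, 16, Helix, DC, 38, 28), (grey, 16, Helix, DC, 38, 36), (grey, 16, Helix, DC, 7, 3), (grey, 18, Delta, DC, 38, 28), (grey, 18, Delta, DC, 38, 36), (grey, 18, Delta, DC, 7, 3), (grey, 37, Omega, DC, 38, 28), (grey, 37, Omega, DC, 38, 36), (grey, 37, Omega, DC, 7, 3), (grey, 37, Zephyr, DC, 38, 28), (grey, 37, Zephyr, DC, 38, 36), (grey, 37, Zephyr, DC, 7, 3)}
Keep only column(s) color, pname (10 duplicate(s) eliminated): {(grey, Atlas), (grey, Delta), (grey, Helix), (grey, Omega), (grey, Zephyr)}

{(grey, Atlas), (grey, Delta), (grey, Helix), (grey, Omega), (grey, Zephyr)}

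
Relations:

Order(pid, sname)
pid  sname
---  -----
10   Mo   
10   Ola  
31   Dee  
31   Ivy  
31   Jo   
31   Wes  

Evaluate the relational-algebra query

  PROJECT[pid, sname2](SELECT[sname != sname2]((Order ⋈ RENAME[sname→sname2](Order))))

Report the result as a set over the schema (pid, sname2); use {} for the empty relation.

{(10, Mo), (10, Ola), (31, Dee), (31, Ivy), (31, Jo), (31, Wes)}

ρ[sname→sname2]: schema becomes (pid, sname2); tuples unchanged.
Joining Order and RENAME[sname→sname2](Order) on pid yields {(10, Mo, Mo), (10, Mo, Ola), (10, Ola, Mo), (10, Ola, Ola), (31, Dee, Dee), (31, Dee, Ivy), (31, Dee, Jo), (31, Dee, Wes), (31, Ivy, Dee), (31, Ivy, Ivy), (31, Ivy, Jo), (31, Ivy, Wes), (31, Jo, Dee), (31, Jo, Ivy), (31, Jo, Jo), (31, Jo, Wes), (31, Wes, Dee), (31, Wes, Ivy), (31, Wes, Jo), (31, Wes, Wes)}.
Filtering on sname != sname2 leaves {(10, Mo, Ola), (10, Ola, Mo), (31, Dee, Ivy), (31, Dee, Jo), (31, Dee, Wes), (31, Ivy, Dee), (31, Ivy, Jo), (31, Ivy, Wes), (31, Jo, Dee), (31, Jo, Ivy), (31, Jo, Wes), (31, Wes, Dee), (31, Wes, Ivy), (31, Wes, Jo)}.
π[pid, sname2]: project onto (pid, sname2) (8 duplicate(s) eliminated) → {(10, Mo), (10, Ola), (31, Dee), (31, Ivy), (31, Jo), (31, Wes)}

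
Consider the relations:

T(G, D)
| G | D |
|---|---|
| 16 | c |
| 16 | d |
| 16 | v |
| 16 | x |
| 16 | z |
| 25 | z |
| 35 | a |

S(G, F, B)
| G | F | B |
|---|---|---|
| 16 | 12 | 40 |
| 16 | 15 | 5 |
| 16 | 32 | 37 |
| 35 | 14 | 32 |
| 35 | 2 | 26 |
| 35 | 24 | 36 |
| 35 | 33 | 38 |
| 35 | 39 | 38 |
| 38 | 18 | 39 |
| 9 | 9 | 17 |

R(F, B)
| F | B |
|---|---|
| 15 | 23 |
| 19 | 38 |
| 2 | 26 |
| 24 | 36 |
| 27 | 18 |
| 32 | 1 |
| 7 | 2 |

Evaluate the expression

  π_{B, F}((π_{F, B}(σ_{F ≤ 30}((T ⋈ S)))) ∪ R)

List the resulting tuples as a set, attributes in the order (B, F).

T ⋈ S (natural join on G): {(16, c, 12, 40), (16, c, 15, 5), (16, c, 32, 37), (16, d, 12, 40), (16, d, 15, 5), (16, d, 32, 37), (16, v, 12, 40), (16, v, 15, 5), (16, v, 32, 37), (16, x, 12, 40), (16, x, 15, 5), (16, x, 32, 37), (16, z, 12, 40), (16, z, 15, 5), (16, z, 32, 37), (35, a, 14, 32), (35, a, 2, 26), (35, a, 24, 36), (35, a, 33, 38), (35, a, 39, 38)}
Filtering on F ≤ 30 leaves {(16, c, 12, 40), (16, c, 15, 5), (16, d, 12, 40), (16, d, 15, 5), (16, v, 12, 40), (16, v, 15, 5), (16, x, 12, 40), (16, x, 15, 5), (16, z, 12, 40), (16, z, 15, 5), (35, a, 14, 32), (35, a, 2, 26), (35, a, 24, 36)}.
π_{F, B} gives {(12, 40), (14, 32), (15, 5), (2, 26), (24, 36)} (8 duplicate(s) eliminated).
Union: {(12, 40), (14, 32), (15, 5), (2, 26), (24, 36)} with {(15, 23), (19, 38), (2, 26), (24, 36), (27, 18), (32, 1), (7, 2)} → {(12, 40), (14, 32), (15, 23), (15, 5), (19, 38), (2, 26), (24, 36), (27, 18), (32, 1), (7, 2)}
π_{B, F} gives {(1, 32), (18, 27), (2, 7), (23, 15), (26, 2), (32, 14), (36, 24), (38, 19), (40, 12), (5, 15)}.

{(1, 32), (18, 27), (2, 7), (23, 15), (26, 2), (32, 14), (36, 24), (38, 19), (40, 12), (5, 15)}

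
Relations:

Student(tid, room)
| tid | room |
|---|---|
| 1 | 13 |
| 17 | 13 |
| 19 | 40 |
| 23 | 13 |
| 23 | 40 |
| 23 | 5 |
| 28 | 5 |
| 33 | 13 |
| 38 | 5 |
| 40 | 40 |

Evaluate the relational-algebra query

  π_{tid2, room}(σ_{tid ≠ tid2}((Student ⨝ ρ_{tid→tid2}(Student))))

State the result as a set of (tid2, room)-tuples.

{(1, 13), (17, 13), (19, 40), (23, 13), (23, 40), (23, 5), (28, 5), (33, 13), (38, 5), (40, 40)}

ρ[tid→tid2]: schema becomes (tid2, room); tuples unchanged.
Natural join on room: {(1, 13, 1), (1, 13, 17), (1, 13, 23), (1, 13, 33), (17, 13, 1), (17, 13, 17), (17, 13, 23), (17, 13, 33), (19, 40, 19), (19, 40, 23), (19, 40, 40), (23, 13, 1), (23, 13, 17), (23, 13, 23), (23, 13, 33), (23, 40, 19), (23, 40, 23), (23, 40, 40), (23, 5, 23), (23, 5, 28), (23, 5, 38), (28, 5, 23), (28, 5, 28), (28, 5, 38), (33, 13, 1), (33, 13, 17), (33, 13, 23), (33, 13, 33), (38, 5, 23), (38, 5, 28), (38, 5, 38), (40, 40, 19), (40, 40, 23), (40, 40, 40)}
Selection tid ≠ tid2: {(1, 13, 17), (1, 13, 23), (1, 13, 33), (17, 13, 1), (17, 13, 23), (17, 13, 33), (19, 40, 23), (19, 40, 40), (23, 13, 1), (23, 13, 17), (23, 13, 33), (23, 40, 19), (23, 40, 40), (23, 5, 28), (23, 5, 38), (28, 5, 23), (28, 5, 38), (33, 13, 1), (33, 13, 17), (33, 13, 23), (38, 5, 23), (38, 5, 28), (40, 40, 19), (40, 40, 23)}
Projecting to tid2, room (14 duplicate(s) eliminated): {(1, 13), (17, 13), (19, 40), (23, 13), (23, 40), (23, 5), (28, 5), (33, 13), (38, 5), (40, 40)}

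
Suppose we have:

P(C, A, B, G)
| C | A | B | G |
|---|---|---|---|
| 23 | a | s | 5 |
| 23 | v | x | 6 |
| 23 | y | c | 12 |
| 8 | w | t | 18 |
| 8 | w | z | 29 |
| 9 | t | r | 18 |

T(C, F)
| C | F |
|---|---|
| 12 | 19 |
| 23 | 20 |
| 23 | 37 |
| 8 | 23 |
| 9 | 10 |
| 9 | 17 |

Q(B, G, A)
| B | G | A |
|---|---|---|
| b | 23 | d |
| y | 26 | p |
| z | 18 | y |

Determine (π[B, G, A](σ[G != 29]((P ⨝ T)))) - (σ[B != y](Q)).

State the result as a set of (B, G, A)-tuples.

Natural join on C: {(23, a, s, 5, 20), (23, a, s, 5, 37), (23, v, x, 6, 20), (23, v, x, 6, 37), (23, y, c, 12, 20), (23, y, c, 12, 37), (8, w, t, 18, 23), (8, w, z, 29, 23), (9, t, r, 18, 10), (9, t, r, 18, 17)}
σ[G != 29]: keep tuples satisfying G != 29 → {(23, a, s, 5, 20), (23, a, s, 5, 37), (23, v, x, 6, 20), (23, v, x, 6, 37), (23, y, c, 12, 20), (23, y, c, 12, 37), (8, w, t, 18, 23), (9, t, r, 18, 10), (9, t, r, 18, 17)}
π_{B, G, A} gives {(c, 12, y), (r, 18, t), (s, 5, a), (t, 18, w), (x, 6, v)} (4 duplicate(s) eliminated).
σ[B != y]: keep tuples satisfying B != y → {(b, 23, d), (z, 18, y)}
Set difference of the two operands is {(c, 12, y), (r, 18, t), (s, 5, a), (t, 18, w), (x, 6, v)}.

{(c, 12, y), (r, 18, t), (s, 5, a), (t, 18, w), (x, 6, v)}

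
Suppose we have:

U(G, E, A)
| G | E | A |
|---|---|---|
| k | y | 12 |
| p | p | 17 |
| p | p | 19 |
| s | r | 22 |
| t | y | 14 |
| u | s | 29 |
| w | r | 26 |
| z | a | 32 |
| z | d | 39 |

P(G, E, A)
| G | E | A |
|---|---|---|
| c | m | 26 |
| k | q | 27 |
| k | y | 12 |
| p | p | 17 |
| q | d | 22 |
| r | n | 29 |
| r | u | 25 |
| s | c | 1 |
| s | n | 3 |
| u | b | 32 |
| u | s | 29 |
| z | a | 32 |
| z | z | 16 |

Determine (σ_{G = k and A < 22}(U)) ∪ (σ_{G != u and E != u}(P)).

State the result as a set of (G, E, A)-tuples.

{(c, m, 26), (k, q, 27), (k, y, 12), (p, p, 17), (q, d, 22), (r, n, 29), (s, c, 1), (s, n, 3), (z, a, 32), (z, z, 16)}

Selection G = k and A < 22: {(k, y, 12)}
Selection G != u and E != u: {(c, m, 26), (k, q, 27), (k, y, 12), (p, p, 17), (q, d, 22), (r, n, 29), (s, c, 1), (s, n, 3), (z, a, 32), (z, z, 16)}
Union: {(k, y, 12)} with {(c, m, 26), (k, q, 27), (k, y, 12), (p, p, 17), (q, d, 22), (r, n, 29), (s, c, 1), (s, n, 3), (z, a, 32), (z, z, 16)} → {(c, m, 26), (k, q, 27), (k, y, 12), (p, p, 17), (q, d, 22), (r, n, 29), (s, c, 1), (s, n, 3), (z, a, 32), (z, z, 16)}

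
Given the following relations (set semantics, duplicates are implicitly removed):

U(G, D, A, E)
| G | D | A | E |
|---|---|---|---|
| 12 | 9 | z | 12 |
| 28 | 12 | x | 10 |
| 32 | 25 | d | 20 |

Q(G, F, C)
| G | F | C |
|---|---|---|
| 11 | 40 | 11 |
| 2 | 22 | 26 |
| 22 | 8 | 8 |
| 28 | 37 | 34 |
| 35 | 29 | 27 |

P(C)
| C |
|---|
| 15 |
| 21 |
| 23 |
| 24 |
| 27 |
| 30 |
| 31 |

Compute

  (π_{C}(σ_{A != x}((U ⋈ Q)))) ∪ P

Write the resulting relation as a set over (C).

{15, 21, 23, 24, 27, 30, 31}

U ⋈ Q (natural join on G): {(28, 12, x, 10, 37, 34)}
Filtering on A != x leaves {}.
π[C]: project onto (C) → {}
Taking the union: {15, 21, 23, 24, 27, 30, 31}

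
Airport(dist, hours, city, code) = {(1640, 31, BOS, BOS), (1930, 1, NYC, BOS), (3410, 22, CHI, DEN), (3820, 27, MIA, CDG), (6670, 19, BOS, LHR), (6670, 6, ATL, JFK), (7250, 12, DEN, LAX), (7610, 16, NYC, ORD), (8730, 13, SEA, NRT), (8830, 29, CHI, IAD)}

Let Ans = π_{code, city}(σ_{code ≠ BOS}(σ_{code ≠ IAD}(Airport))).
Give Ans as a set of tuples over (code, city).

Selection code ≠ IAD: {(1640, 31, BOS, BOS), (1930, 1, NYC, BOS), (3410, 22, CHI, DEN), (3820, 27, MIA, CDG), (6670, 19, BOS, LHR), (6670, 6, ATL, JFK), (7250, 12, DEN, LAX), (7610, 16, NYC, ORD), (8730, 13, SEA, NRT)}
Selection code ≠ BOS: {(3410, 22, CHI, DEN), (3820, 27, MIA, CDG), (6670, 19, BOS, LHR), (6670, 6, ATL, JFK), (7250, 12, DEN, LAX), (7610, 16, NYC, ORD), (8730, 13, SEA, NRT)}
Keep only column(s) code, city: {(CDG, MIA), (DEN, CHI), (JFK, ATL), (LAX, DEN), (LHR, BOS), (NRT, SEA), (ORD, NYC)}

{(CDG, MIA), (DEN, CHI), (JFK, ATL), (LAX, DEN), (LHR, BOS), (NRT, SEA), (ORD, NYC)}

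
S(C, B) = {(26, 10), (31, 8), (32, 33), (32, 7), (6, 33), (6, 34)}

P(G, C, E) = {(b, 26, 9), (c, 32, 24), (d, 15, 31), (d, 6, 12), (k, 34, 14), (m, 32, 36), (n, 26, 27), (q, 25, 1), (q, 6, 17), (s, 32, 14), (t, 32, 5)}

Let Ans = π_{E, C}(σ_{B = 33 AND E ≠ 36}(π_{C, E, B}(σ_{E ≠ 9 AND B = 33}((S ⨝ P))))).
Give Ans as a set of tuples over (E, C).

{(12, 6), (14, 32), (17, 6), (24, 32), (5, 32)}

Joining S and P on C yields {(26, 10, b, 9), (26, 10, n, 27), (32, 33, c, 24), (32, 33, m, 36), (32, 33, s, 14), (32, 33, t, 5), (32, 7, c, 24), (32, 7, m, 36), (32, 7, s, 14), (32, 7, t, 5), (6, 33, d, 12), (6, 33, q, 17), (6, 34, d, 12), (6, 34, q, 17)}.
Filtering on E ≠ 9 AND B = 33 leaves {(32, 33, c, 24), (32, 33, m, 36), (32, 33, s, 14), (32, 33, t, 5), (6, 33, d, 12), (6, 33, q, 17)}.
Projecting to C, E, B: {(32, 14, 33), (32, 24, 33), (32, 36, 33), (32, 5, 33), (6, 12, 33), (6, 17, 33)}
Filtering on B = 33 AND E ≠ 36 leaves {(32, 14, 33), (32, 24, 33), (32, 5, 33), (6, 12, 33), (6, 17, 33)}.
Projecting to E, C: {(12, 6), (14, 32), (17, 6), (24, 32), (5, 32)}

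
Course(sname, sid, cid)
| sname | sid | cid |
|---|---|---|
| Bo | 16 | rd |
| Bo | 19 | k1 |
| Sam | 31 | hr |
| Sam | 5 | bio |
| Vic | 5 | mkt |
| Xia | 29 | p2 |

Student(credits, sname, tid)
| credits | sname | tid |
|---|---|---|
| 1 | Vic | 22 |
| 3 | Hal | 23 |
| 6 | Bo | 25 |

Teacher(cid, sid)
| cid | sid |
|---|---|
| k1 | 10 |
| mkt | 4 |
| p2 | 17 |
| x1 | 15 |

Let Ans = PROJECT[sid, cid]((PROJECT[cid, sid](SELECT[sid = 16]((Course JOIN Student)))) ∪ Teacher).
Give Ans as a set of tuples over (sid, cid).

Natural join on sname: {(Bo, 16, rd, 6, 25), (Bo, 19, k1, 6, 25), (Vic, 5, mkt, 1, 22)}
σ[sid = 16]: keep tuples satisfying sid = 16 → {(Bo, 16, rd, 6, 25)}
π_{cid, sid} gives {(rd, 16)}.
Union: {(rd, 16)} with {(k1, 10), (mkt, 4), (p2, 17), (x1, 15)} → {(k1, 10), (mkt, 4), (p2, 17), (rd, 16), (x1, 15)}
π_{sid, cid} gives {(10, k1), (15, x1), (16, rd), (17, p2), (4, mkt)}.

{(10, k1), (15, x1), (16, rd), (17, p2), (4, mkt)}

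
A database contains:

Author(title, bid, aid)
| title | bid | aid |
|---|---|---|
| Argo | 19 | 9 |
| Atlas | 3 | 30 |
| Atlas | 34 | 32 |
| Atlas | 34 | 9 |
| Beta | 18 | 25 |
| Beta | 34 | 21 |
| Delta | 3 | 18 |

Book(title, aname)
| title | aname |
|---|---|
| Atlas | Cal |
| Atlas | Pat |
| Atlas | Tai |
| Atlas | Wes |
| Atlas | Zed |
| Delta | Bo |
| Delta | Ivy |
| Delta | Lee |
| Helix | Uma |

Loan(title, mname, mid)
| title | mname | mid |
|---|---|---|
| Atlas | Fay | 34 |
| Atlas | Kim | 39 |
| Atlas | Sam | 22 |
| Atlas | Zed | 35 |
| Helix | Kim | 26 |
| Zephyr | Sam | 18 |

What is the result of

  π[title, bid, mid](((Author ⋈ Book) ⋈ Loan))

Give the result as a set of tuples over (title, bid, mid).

Joining Author and Book on title yields {(Atlas, 3, 30, Cal), (Atlas, 3, 30, Pat), (Atlas, 3, 30, Tai), (Atlas, 3, 30, Wes), (Atlas, 3, 30, Zed), (Atlas, 34, 32, Cal), (Atlas, 34, 32, Pat), (Atlas, 34, 32, Tai), (Atlas, 34, 32, Wes), (Atlas, 34, 32, Zed), (Atlas, 34, 9, Cal), (Atlas, 34, 9, Pat), (Atlas, 34, 9, Tai), (Atlas, 34, 9, Wes), (Atlas, 34, 9, Zed), (Delta, 3, 18, Bo), (Delta, 3, 18, Ivy), (Delta, 3, 18, Lee)}.
Joining (Author ⋈ Book) and Loan on title yields {(Atlas, 3, 30, Cal, Fay, 34), (Atlas, 3, 30, Cal, Kim, 39), (Atlas, 3, 30, Cal, Sam, 22), (Atlas, 3, 30, Cal, Zed, 35), (Atlas, 3, 30, Pat, Fay, 34), (Atlas, 3, 30, Pat, Kim, 39), (Atlas, 3, 30, Pat, Sam, 22), (Atlas, 3, 30, Pat, Zed, 35), (Atlas, 3, 30, Tai, Fay, 34), (Atlas, 3, 30, Tai, Kim, 39), (Atlas, 3, 30, Tai, Sam, 22), (Atlas, 3, 30, Tai, Zed, 35), (Atlas, 3, 30, Wes, Fay, 34), (Atlas, 3, 30, Wes, Kim, 39), (Atlas, 3, 30, Wes, Sam, 22), (Atlas, 3, 30, Wes, Zed, 35), (Atlas, 3, 30, Zed, Fay, 34), (Atlas, 3, 30, Zed, Kim, 39), (Atlas, 3, 30, Zed, Sam, 22), (Atlas, 3, 30, Zed, Zed, 35), (Atlas, 34, 32, Cal, Fay, 34), (Atlas, 34, 32, Cal, Kim, 39), (Atlas, 34, 32, Cal, Sam, 22), (Atlas, 34, 32, Cal, Zed, 35), (Atlas, 34, 32, Pat, Fay, 34), (Atlas, 34, 32, Pat, Kim, 39), (Atlas, 34, 32, Pat, Sam, 22), (Atlas, 34, 32, Pat, Zed, 35), (Atlas, 34, 32, Tai, Fay, 34), (Atlas, 34, 32, Tai, Kim, 39), (Atlas, 34, 32, Tai, Sam, 22), (Atlas, 34, 32, Tai, Zed, 35), (Atlas, 34, 32, Wes, Fay, 34), (Atlas, 34, 32, Wes, Kim, 39), (Atlas, 34, 32, Wes, Sam, 22), (Atlas, 34, 32, Wes, Zed, 35), (Atlas, 34, 32, Zed, Fay, 34), (Atlas, 34, 32, Zed, Kim, 39), (Atlas, 34, 32, Zed, Sam, 22), (Atlas, 34, 32, Zed, Zed, 35), (Atlas, 34, 9, Cal, Fay, 34), (Atlas, 34, 9, Cal, Kim, 39), (Atlas, 34, 9, Cal, Sam, 22), (Atlas, 34, 9, Cal, Zed, 35), (Atlas, 34, 9, Pat, Fay, 34), (Atlas, 34, 9, Pat, Kim, 39), (Atlas, 34, 9, Pat, Sam, 22), (Atlas, 34, 9, Pat, Zed, 35), (Atlas, 34, 9, Tai, Fay, 34), (Atlas, 34, 9, Tai, Kim, 39), (Atlas, 34, 9, Tai, Sam, 22), (Atlas, 34, 9, Tai, Zed, 35), (Atlas, 34, 9, Wes, Fay, 34), (Atlas, 34, 9, Wes, Kim, 39), (Atlas, 34, 9, Wes, Sam, 22), (Atlas, 34, 9, Wes, Zed, 35), (Atlas, 34, 9, Zed, Fay, 34), (Atlas, 34, 9, Zed, Kim, 39), (Atlas, 34, 9, Zed, Sam, 22), (Atlas, 34, 9, Zed, Zed, 35)}.
π_{title, bid, mid} gives {(Atlas, 3, 22), (Atlas, 3, 34), (Atlas, 3, 35), (Atlas, 3, 39), (Atlas, 34, 22), (Atlas, 34, 34), (Atlas, 34, 35), (Atlas, 34, 39)} (52 duplicate(s) eliminated).

{(Atlas, 3, 22), (Atlas, 3, 34), (Atlas, 3, 35), (Atlas, 3, 39), (Atlas, 34, 22), (Atlas, 34, 34), (Atlas, 34, 35), (Atlas, 34, 39)}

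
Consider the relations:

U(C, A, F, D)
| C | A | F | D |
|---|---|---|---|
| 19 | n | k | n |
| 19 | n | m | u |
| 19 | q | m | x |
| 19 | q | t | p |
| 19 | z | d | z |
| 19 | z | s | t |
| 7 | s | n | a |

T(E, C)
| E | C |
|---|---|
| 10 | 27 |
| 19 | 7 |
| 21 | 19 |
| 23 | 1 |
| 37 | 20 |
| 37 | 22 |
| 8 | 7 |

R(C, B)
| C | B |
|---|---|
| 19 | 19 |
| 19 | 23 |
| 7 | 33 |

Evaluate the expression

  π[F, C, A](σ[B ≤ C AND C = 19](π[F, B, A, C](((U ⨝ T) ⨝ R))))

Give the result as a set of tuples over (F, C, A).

Joining U and T on C yields {(19, n, k, n, 21), (19, n, m, u, 21), (19, q, m, x, 21), (19, q, t, p, 21), (19, z, d, z, 21), (19, z, s, t, 21), (7, s, n, a, 19), (7, s, n, a, 8)}.
Joining (U ⨝ T) and R on C yields {(19, n, k, n, 21, 19), (19, n, k, n, 21, 23), (19, n, m, u, 21, 19), (19, n, m, u, 21, 23), (19, q, m, x, 21, 19), (19, q, m, x, 21, 23), (19, q, t, p, 21, 19), (19, q, t, p, 21, 23), (19, z, d, z, 21, 19), (19, z, d, z, 21, 23), (19, z, s, t, 21, 19), (19, z, s, t, 21, 23), (7, s, n, a, 19, 33), (7, s, n, a, 8, 33)}.
π_{F, B, A, C} gives {(d, 19, z, 19), (d, 23, z, 19), (k, 19, n, 19), (k, 23, n, 19), (m, 19, n, 19), (m, 19, q, 19), (m, 23, n, 19), (m, 23, q, 19), (n, 33, s, 7), (s, 19, z, 19), (s, 23, z, 19), (t, 19, q, 19), (t, 23, q, 19)} (1 duplicate(s) eliminated).
Apply σ_{B ≤ C AND C = 19}; surviving tuples: {(d, 19, z, 19), (k, 19, n, 19), (m, 19, n, 19), (m, 19, q, 19), (s, 19, z, 19), (t, 19, q, 19)}
π_{F, C, A} gives {(d, 19, z), (k, 19, n), (m, 19, n), (m, 19, q), (s, 19, z), (t, 19, q)}.

{(d, 19, z), (k, 19, n), (m, 19, n), (m, 19, q), (s, 19, z), (t, 19, q)}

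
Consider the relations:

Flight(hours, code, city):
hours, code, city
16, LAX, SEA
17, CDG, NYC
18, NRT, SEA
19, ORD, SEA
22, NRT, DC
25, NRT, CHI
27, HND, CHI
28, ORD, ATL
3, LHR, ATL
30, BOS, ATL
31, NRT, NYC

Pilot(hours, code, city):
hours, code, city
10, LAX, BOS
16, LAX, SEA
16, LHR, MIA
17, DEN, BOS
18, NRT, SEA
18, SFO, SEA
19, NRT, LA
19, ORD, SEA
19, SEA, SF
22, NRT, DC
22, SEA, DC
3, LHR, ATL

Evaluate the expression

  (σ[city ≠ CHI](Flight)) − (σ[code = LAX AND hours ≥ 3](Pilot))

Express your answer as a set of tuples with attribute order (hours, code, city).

{(17, CDG, NYC), (18, NRT, SEA), (19, ORD, SEA), (22, NRT, DC), (28, ORD, ATL), (3, LHR, ATL), (30, BOS, ATL), (31, NRT, NYC)}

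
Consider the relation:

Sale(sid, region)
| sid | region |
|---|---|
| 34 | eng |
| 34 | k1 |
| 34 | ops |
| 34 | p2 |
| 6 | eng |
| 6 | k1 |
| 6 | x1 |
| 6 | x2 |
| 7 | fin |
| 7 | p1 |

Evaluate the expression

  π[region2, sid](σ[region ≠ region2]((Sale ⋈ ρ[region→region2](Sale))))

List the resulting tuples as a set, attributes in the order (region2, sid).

{(eng, 34), (eng, 6), (fin, 7), (k1, 34), (k1, 6), (ops, 34), (p1, 7), (p2, 34), (x1, 6), (x2, 6)}

ρ[region→region2]: schema becomes (sid, region2); tuples unchanged.
Joining Sale and ρ[region→region2](Sale) on sid yields {(34, eng, eng), (34, eng, k1), (34, eng, ops), (34, eng, p2), (34, k1, eng), (34, k1, k1), (34, k1, ops), (34, k1, p2), (34, ops, eng), (34, ops, k1), (34, ops, ops), (34, ops, p2), (34, p2, eng), (34, p2, k1), (34, p2, ops), (34, p2, p2), (6, eng, eng), (6, eng, k1), (6, eng, x1), (6, eng, x2), (6, k1, eng), (6, k1, k1), (6, k1, x1), (6, k1, x2), (6, x1, eng), (6, x1, k1), (6, x1, x1), (6, x1, x2), (6, x2, eng), (6, x2, k1), (6, x2, x1), (6, x2, x2), (7, fin, fin), (7, fin, p1), (7, p1, fin), (7, p1, p1)}.
σ[region ≠ region2]: keep tuples satisfying region ≠ region2 → {(34, eng, k1), (34, eng, ops), (34, eng, p2), (34, k1, eng), (34, k1, ops), (34, k1, p2), (34, ops, eng), (34, ops, k1), (34, ops, p2), (34, p2, eng), (34, p2, k1), (34, p2, ops), (6, eng, k1), (6, eng, x1), (6, eng, x2), (6, k1, eng), (6, k1, x1), (6, k1, x2), (6, x1, eng), (6, x1, k1), (6, x1, x2), (6, x2, eng), (6, x2, k1), (6, x2, x1), (7, fin, p1), (7, p1, fin)}
Keep only column(s) region2, sid (16 duplicate(s) eliminated): {(eng, 34), (eng, 6), (fin, 7), (k1, 34), (k1, 6), (ops, 34), (p1, 7), (p2, 34), (x1, 6), (x2, 6)}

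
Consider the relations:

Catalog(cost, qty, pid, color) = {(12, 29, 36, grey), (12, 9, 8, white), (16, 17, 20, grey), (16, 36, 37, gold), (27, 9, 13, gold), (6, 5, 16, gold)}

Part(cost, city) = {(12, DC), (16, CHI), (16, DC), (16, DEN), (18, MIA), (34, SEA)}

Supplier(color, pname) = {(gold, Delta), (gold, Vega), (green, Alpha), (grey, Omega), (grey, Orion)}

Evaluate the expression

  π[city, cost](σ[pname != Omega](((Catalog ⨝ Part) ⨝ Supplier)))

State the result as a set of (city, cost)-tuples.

{(CHI, 16), (DC, 12), (DC, 16), (DEN, 16)}

Joining Catalog and Part on cost yields {(12, 29, 36, grey, DC), (12, 9, 8, white, DC), (16, 17, 20, grey, CHI), (16, 17, 20, grey, DC), (16, 17, 20, grey, DEN), (16, 36, 37, gold, CHI), (16, 36, 37, gold, DC), (16, 36, 37, gold, DEN)}.
Joining (Catalog ⨝ Part) and Supplier on color yields {(12, 29, 36, grey, DC, Omega), (12, 29, 36, grey, DC, Orion), (16, 17, 20, grey, CHI, Omega), (16, 17, 20, grey, CHI, Orion), (16, 17, 20, grey, DC, Omega), (16, 17, 20, grey, DC, Orion), (16, 17, 20, grey, DEN, Omega), (16, 17, 20, grey, DEN, Orion), (16, 36, 37, gold, CHI, Delta), (16, 36, 37, gold, CHI, Vega), (16, 36, 37, gold, DC, Delta), (16, 36, 37, gold, DC, Vega), (16, 36, 37, gold, DEN, Delta), (16, 36, 37, gold, DEN, Vega)}.
Filtering on pname != Omega leaves {(12, 29, 36, grey, DC, Orion), (16, 17, 20, grey, CHI, Orion), (16, 17, 20, grey, DC, Orion), (16, 17, 20, grey, DEN, Orion), (16, 36, 37, gold, CHI, Delta), (16, 36, 37, gold, CHI, Vega), (16, 36, 37, gold, DC, Delta), (16, 36, 37, gold, DC, Vega), (16, 36, 37, gold, DEN, Delta), (16, 36, 37, gold, DEN, Vega)}.
π_{city, cost} gives {(CHI, 16), (DC, 12), (DC, 16), (DEN, 16)} (6 duplicate(s) eliminated).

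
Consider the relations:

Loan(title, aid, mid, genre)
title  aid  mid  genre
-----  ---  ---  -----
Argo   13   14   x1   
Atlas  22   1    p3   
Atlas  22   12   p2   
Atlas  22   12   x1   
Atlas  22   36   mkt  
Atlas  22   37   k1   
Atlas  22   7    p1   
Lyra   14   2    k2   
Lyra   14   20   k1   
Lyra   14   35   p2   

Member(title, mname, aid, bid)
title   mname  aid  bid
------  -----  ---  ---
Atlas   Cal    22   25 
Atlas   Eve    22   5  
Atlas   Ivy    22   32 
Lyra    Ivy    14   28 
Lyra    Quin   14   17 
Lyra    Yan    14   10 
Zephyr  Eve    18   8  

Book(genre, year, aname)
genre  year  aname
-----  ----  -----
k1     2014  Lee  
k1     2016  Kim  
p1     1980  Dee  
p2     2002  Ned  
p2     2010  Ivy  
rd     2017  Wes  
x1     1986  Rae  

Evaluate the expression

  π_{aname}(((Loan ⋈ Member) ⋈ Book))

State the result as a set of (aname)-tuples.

{Dee, Ivy, Kim, Lee, Ned, Rae}

Joining Loan and Member on title, aid yields {(Atlas, 22, 1, p3, Cal, 25), (Atlas, 22, 1, p3, Eve, 5), (Atlas, 22, 1, p3, Ivy, 32), (Atlas, 22, 12, p2, Cal, 25), (Atlas, 22, 12, p2, Eve, 5), (Atlas, 22, 12, p2, Ivy, 32), (Atlas, 22, 12, x1, Cal, 25), (Atlas, 22, 12, x1, Eve, 5), (Atlas, 22, 12, x1, Ivy, 32), (Atlas, 22, 36, mkt, Cal, 25), (Atlas, 22, 36, mkt, Eve, 5), (Atlas, 22, 36, mkt, Ivy, 32), (Atlas, 22, 37, k1, Cal, 25), (Atlas, 22, 37, k1, Eve, 5), (Atlas, 22, 37, k1, Ivy, 32), (Atlas, 22, 7, p1, Cal, 25), (Atlas, 22, 7, p1, Eve, 5), (Atlas, 22, 7, p1, Ivy, 32), (Lyra, 14, 2, k2, Ivy, 28), (Lyra, 14, 2, k2, Quin, 17), (Lyra, 14, 2, k2, Yan, 10), (Lyra, 14, 20, k1, Ivy, 28), (Lyra, 14, 20, k1, Quin, 17), (Lyra, 14, 20, k1, Yan, 10), (Lyra, 14, 35, p2, Ivy, 28), (Lyra, 14, 35, p2, Quin, 17), (Lyra, 14, 35, p2, Yan, 10)}.
Joining (Loan ⋈ Member) and Book on genre yields {(Atlas, 22, 12, p2, Cal, 25, 2002, Ned), (Atlas, 22, 12, p2, Cal, 25, 2010, Ivy), (Atlas, 22, 12, p2, Eve, 5, 2002, Ned), (Atlas, 22, 12, p2, Eve, 5, 2010, Ivy), (Atlas, 22, 12, p2, Ivy, 32, 2002, Ned), (Atlas, 22, 12, p2, Ivy, 32, 2010, Ivy), (Atlas, 22, 12, x1, Cal, 25, 1986, Rae), (Atlas, 22, 12, x1, Eve, 5, 1986, Rae), (Atlas, 22, 12, x1, Ivy, 32, 1986, Rae), (Atlas, 22, 37, k1, Cal, 25, 2014, Lee), (Atlas, 22, 37, k1, Cal, 25, 2016, Kim), (Atlas, 22, 37, k1, Eve, 5, 2014, Lee), (Atlas, 22, 37, k1, Eve, 5, 2016, Kim), (Atlas, 22, 37, k1, Ivy, 32, 2014, Lee), (Atlas, 22, 37, k1, Ivy, 32, 2016, Kim), (Atlas, 22, 7, p1, Cal, 25, 1980, Dee), (Atlas, 22, 7, p1, Eve, 5, 1980, Dee), (Atlas, 22, 7, p1, Ivy, 32, 1980, Dee), (Lyra, 14, 20, k1, Ivy, 28, 2014, Lee), (Lyra, 14, 20, k1, Ivy, 28, 2016, Kim), (Lyra, 14, 20, k1, Quin, 17, 2014, Lee), (Lyra, 14, 20, k1, Quin, 17, 2016, Kim), (Lyra, 14, 20, k1, Yan, 10, 2014, Lee), (Lyra, 14, 20, k1, Yan, 10, 2016, Kim), (Lyra, 14, 35, p2, Ivy, 28, 2002, Ned), (Lyra, 14, 35, p2, Ivy, 28, 2010, Ivy), (Lyra, 14, 35, p2, Quin, 17, 2002, Ned), (Lyra, 14, 35, p2, Quin, 17, 2010, Ivy), (Lyra, 14, 35, p2, Yan, 10, 2002, Ned), (Lyra, 14, 35, p2, Yan, 10, 2010, Ivy)}.
π[aname]: project onto (aname) (24 duplicate(s) eliminated) → {Dee, Ivy, Kim, Lee, Ned, Rae}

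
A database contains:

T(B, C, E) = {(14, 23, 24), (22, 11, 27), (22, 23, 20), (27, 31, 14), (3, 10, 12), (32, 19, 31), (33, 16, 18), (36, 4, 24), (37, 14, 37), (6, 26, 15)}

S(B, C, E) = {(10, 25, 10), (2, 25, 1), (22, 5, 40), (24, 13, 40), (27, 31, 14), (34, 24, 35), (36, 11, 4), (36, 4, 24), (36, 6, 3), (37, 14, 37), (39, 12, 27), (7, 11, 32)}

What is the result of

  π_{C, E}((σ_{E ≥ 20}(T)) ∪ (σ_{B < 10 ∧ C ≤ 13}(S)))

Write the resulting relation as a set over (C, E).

{(11, 27), (11, 32), (14, 37), (19, 31), (23, 20), (23, 24), (4, 24)}

σ[E ≥ 20]: keep tuples satisfying E ≥ 20 → {(14, 23, 24), (22, 11, 27), (22, 23, 20), (32, 19, 31), (36, 4, 24), (37, 14, 37)}
σ[B < 10 ∧ C ≤ 13]: keep tuples satisfying B < 10 ∧ C ≤ 13 → {(7, 11, 32)}
Union: {(14, 23, 24), (22, 11, 27), (22, 23, 20), (32, 19, 31), (36, 4, 24), (37, 14, 37)} with {(7, 11, 32)} → {(14, 23, 24), (22, 11, 27), (22, 23, 20), (32, 19, 31), (36, 4, 24), (37, 14, 37), (7, 11, 32)}
Projecting to C, E: {(11, 27), (11, 32), (14, 37), (19, 31), (23, 20), (23, 24), (4, 24)}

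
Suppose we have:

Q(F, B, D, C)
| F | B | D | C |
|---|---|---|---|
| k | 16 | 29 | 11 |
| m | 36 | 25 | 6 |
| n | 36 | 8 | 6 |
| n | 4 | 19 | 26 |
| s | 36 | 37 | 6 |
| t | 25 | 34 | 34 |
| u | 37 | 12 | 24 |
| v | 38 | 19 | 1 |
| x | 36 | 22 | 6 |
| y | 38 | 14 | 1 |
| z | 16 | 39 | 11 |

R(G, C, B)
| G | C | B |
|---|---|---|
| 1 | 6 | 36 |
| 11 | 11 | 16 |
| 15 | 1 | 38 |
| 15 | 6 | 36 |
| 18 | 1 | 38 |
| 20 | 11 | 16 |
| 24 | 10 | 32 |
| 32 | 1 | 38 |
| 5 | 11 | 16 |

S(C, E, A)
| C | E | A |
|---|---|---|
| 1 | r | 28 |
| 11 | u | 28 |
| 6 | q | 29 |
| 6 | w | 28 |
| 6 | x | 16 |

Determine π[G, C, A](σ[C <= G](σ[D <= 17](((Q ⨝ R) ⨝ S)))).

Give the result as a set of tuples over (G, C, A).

{(15, 1, 28), (15, 6, 16), (15, 6, 28), (15, 6, 29), (18, 1, 28), (32, 1, 28)}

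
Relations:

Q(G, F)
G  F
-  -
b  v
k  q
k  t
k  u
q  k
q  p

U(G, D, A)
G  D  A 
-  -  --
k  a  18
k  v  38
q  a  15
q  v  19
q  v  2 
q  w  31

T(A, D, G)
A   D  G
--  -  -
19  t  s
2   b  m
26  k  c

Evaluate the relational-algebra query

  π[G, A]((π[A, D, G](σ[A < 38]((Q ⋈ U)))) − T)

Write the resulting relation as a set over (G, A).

{(k, 18), (q, 15), (q, 19), (q, 2), (q, 31)}

Q ⋈ U (natural join on G): {(k, q, a, 18), (k, q, v, 38), (k, t, a, 18), (k, t, v, 38), (k, u, a, 18), (k, u, v, 38), (q, k, a, 15), (q, k, v, 19), (q, k, v, 2), (q, k, w, 31), (q, p, a, 15), (q, p, v, 19), (q, p, v, 2), (q, p, w, 31)}
Filtering on A < 38 leaves {(k, q, a, 18), (k, t, a, 18), (k, u, a, 18), (q, k, a, 15), (q, k, v, 19), (q, k, v, 2), (q, k, w, 31), (q, p, a, 15), (q, p, v, 19), (q, p, v, 2), (q, p, w, 31)}.
π_{A, D, G} gives {(15, a, q), (18, a, k), (19, v, q), (2, v, q), (31, w, q)} (6 duplicate(s) eliminated).
Taking the difference: {(15, a, q), (18, a, k), (19, v, q), (2, v, q), (31, w, q)}
π_{G, A} gives {(k, 18), (q, 15), (q, 19), (q, 2), (q, 31)}.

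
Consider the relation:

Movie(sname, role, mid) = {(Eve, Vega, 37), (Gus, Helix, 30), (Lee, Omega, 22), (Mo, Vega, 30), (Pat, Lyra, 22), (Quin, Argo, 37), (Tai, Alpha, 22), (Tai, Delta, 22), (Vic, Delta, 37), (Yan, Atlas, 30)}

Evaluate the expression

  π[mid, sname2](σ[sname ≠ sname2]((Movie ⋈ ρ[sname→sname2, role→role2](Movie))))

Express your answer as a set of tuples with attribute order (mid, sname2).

{(22, Lee), (22, Pat), (22, Tai), (30, Gus), (30, Mo), (30, Yan), (37, Eve), (37, Quin), (37, Vic)}

ρ[sname→sname2, role→role2]: schema becomes (sname2, role2, mid); tuples unchanged.
Natural join on mid: {(Eve, Vega, 37, Eve, Vega), (Eve, Vega, 37, Quin, Argo), (Eve, Vega, 37, Vic, Delta), (Gus, Helix, 30, Gus, Helix), (Gus, Helix, 30, Mo, Vega), (Gus, Helix, 30, Yan, Atlas), (Lee, Omega, 22, Lee, Omega), (Lee, Omega, 22, Pat, Lyra), (Lee, Omega, 22, Tai, Alpha), (Lee, Omega, 22, Tai, Delta), (Mo, Vega, 30, Gus, Helix), (Mo, Vega, 30, Mo, Vega), (Mo, Vega, 30, Yan, Atlas), (Pat, Lyra, 22, Lee, Omega), (Pat, Lyra, 22, Pat, Lyra), (Pat, Lyra, 22, Tai, Alpha), (Pat, Lyra, 22, Tai, Delta), (Quin, Argo, 37, Eve, Vega), (Quin, Argo, 37, Quin, Argo), (Quin, Argo, 37, Vic, Delta), (Tai, Alpha, 22, Lee, Omega), (Tai, Alpha, 22, Pat, Lyra), (Tai, Alpha, 22, Tai, Alpha), (Tai, Alpha, 22, Tai, Delta), (Tai, Delta, 22, Lee, Omega), (Tai, Delta, 22, Pat, Lyra), (Tai, Delta, 22, Tai, Alpha), (Tai, Delta, 22, Tai, Delta), (Vic, Delta, 37, Eve, Vega), (Vic, Delta, 37, Quin, Argo), (Vic, Delta, 37, Vic, Delta), (Yan, Atlas, 30, Gus, Helix), (Yan, Atlas, 30, Mo, Vega), (Yan, Atlas, 30, Yan, Atlas)}
Selection sname ≠ sname2: {(Eve, Vega, 37, Quin, Argo), (Eve, Vega, 37, Vic, Delta), (Gus, Helix, 30, Mo, Vega), (Gus, Helix, 30, Yan, Atlas), (Lee, Omega, 22, Pat, Lyra), (Lee, Omega, 22, Tai, Alpha), (Lee, Omega, 22, Tai, Delta), (Mo, Vega, 30, Gus, Helix), (Mo, Vega, 30, Yan, Atlas), (Pat, Lyra, 22, Lee, Omega), (Pat, Lyra, 22, Tai, Alpha), (Pat, Lyra, 22, Tai, Delta), (Quin, Argo, 37, Eve, Vega), (Quin, Argo, 37, Vic, Delta), (Tai, Alpha, 22, Lee, Omega), (Tai, Alpha, 22, Pat, Lyra), (Tai, Delta, 22, Lee, Omega), (Tai, Delta, 22, Pat, Lyra), (Vic, Delta, 37, Eve, Vega), (Vic, Delta, 37, Quin, Argo), (Yan, Atlas, 30, Gus, Helix), (Yan, Atlas, 30, Mo, Vega)}
π_{mid, sname2} gives {(22, Lee), (22, Pat), (22, Tai), (30, Gus), (30, Mo), (30, Yan), (37, Eve), (37, Quin), (37, Vic)} (13 duplicate(s) eliminated).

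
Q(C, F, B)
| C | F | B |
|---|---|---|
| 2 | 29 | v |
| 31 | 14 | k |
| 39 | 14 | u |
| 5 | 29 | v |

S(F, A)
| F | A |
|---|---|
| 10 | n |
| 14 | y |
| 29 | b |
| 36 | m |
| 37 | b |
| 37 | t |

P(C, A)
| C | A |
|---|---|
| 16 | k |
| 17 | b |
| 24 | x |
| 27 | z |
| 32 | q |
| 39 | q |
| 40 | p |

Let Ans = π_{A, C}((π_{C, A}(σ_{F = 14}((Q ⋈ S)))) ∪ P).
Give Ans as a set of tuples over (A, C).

{(b, 17), (k, 16), (p, 40), (q, 32), (q, 39), (x, 24), (y, 31), (y, 39), (z, 27)}

Joining Q and S on F yields {(2, 29, v, b), (31, 14, k, y), (39, 14, u, y), (5, 29, v, b)}.
Filtering on F = 14 leaves {(31, 14, k, y), (39, 14, u, y)}.
π_{C, A} gives {(31, y), (39, y)}.
Union: {(31, y), (39, y)} with {(16, k), (17, b), (24, x), (27, z), (32, q), (39, q), (40, p)} → {(16, k), (17, b), (24, x), (27, z), (31, y), (32, q), (39, q), (39, y), (40, p)}
π_{A, C} gives {(b, 17), (k, 16), (p, 40), (q, 32), (q, 39), (x, 24), (y, 31), (y, 39), (z, 27)}.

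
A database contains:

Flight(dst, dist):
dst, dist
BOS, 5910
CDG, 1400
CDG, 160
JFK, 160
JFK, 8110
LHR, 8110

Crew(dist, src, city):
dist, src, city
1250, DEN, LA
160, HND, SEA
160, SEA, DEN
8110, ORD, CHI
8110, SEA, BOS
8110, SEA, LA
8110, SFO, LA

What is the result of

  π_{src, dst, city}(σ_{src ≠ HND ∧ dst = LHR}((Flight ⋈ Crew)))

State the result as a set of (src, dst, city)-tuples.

{(ORD, LHR, CHI), (SEA, LHR, BOS), (SEA, LHR, LA), (SFO, LHR, LA)}

Joining Flight and Crew on dist yields {(CDG, 160, HND, SEA), (CDG, 160, SEA, DEN), (JFK, 160, HND, SEA), (JFK, 160, SEA, DEN), (JFK, 8110, ORD, CHI), (JFK, 8110, SEA, BOS), (JFK, 8110, SEA, LA), (JFK, 8110, SFO, LA), (LHR, 8110, ORD, CHI), (LHR, 8110, SEA, BOS), (LHR, 8110, SEA, LA), (LHR, 8110, SFO, LA)}.
Apply σ_{src ≠ HND ∧ dst = LHR}; surviving tuples: {(LHR, 8110, ORD, CHI), (LHR, 8110, SEA, BOS), (LHR, 8110, SEA, LA), (LHR, 8110, SFO, LA)}
π[src, dst, city]: project onto (src, dst, city) → {(ORD, LHR, CHI), (SEA, LHR, BOS), (SEA, LHR, LA), (SFO, LHR, LA)}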